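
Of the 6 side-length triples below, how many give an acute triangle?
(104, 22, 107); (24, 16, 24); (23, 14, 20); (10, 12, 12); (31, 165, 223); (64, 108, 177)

(104,22,107): 22²+104² = 11300 < 11449 = 107² → obtuse
(24,16,24): 16²+24² = 832 > 576 = 24² → acute
(23,14,20): 14²+20² = 596 > 529 = 23² → acute
(10,12,12): 10²+12² = 244 > 144 = 12² → acute
(31,165,223): 31+165 ≤ 223, not a triangle
(64,108,177): 64+108 ≤ 177, not a triangle
3 of the 6 are acute.

3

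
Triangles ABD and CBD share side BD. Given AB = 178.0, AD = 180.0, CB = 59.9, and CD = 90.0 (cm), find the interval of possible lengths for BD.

From triangle ABD: |178.0 − 180.0| < BD < 178.0 + 180.0, i.e. 2.0 < BD < 358.0.
From triangle CBD: 30.1 < BD < 149.9.
Both must hold, so BD lies in the intersection.

30.1 < BD < 149.9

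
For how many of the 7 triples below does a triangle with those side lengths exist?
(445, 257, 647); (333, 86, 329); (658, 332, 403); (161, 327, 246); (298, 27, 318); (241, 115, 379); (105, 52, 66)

(257,445,647): 257+445 > 647 → valid
(86,329,333): 86+329 > 333 → valid
(332,403,658): 332+403 > 658 → valid
(161,246,327): 161+246 > 327 → valid
(27,298,318): 27+298 > 318 → valid
(115,241,379): 115+241 ≤ 379 → not valid
(52,66,105): 52+66 > 105 → valid
6 of the 7 triples form a triangle.

6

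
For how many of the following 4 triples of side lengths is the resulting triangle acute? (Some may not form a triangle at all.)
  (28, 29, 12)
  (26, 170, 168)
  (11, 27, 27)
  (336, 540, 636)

2

(28,29,12): 12²+28² = 928 > 841 = 29² → acute
(26,170,168): 26²+168² = 28900 = 170² → right
(11,27,27): 11²+27² = 850 > 729 = 27² → acute
(336,540,636): 336²+540² = 404496 = 636² → right
2 of the 4 are acute.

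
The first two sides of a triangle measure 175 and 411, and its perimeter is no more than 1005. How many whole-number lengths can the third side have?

Triangle inequality: 236 < x < 586. Perimeter ≤ 1005 gives x ≤ 1005 − 175 − 411 = 419.
So 236 < x ≤ 419; integers 237 through 419: 183 values.

183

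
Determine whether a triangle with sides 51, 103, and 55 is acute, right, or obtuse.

Compare the square of the longest side to the sum of squares of the other two: 51² + 55² = 5626 < 10609 = 103².

obtuse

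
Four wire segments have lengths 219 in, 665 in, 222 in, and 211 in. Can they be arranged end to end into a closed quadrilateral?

For a quadrilateral, each side must be shorter than the sum of the others.
Here the longest side is 665, but the remaining 3 sides sum to only 652.

No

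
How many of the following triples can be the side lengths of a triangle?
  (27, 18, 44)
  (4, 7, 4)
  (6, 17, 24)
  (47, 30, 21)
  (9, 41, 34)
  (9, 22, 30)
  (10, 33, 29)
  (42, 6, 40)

(18,27,44): 18+27 > 44 → valid
(4,4,7): 4+4 > 7 → valid
(6,17,24): 6+17 ≤ 24 → not valid
(21,30,47): 21+30 > 47 → valid
(9,34,41): 9+34 > 41 → valid
(9,22,30): 9+22 > 30 → valid
(10,29,33): 10+29 > 33 → valid
(6,40,42): 6+40 > 42 → valid
7 of the 8 triples form a triangle.

7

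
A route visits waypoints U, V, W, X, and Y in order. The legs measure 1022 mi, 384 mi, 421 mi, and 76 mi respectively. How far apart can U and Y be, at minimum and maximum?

The maximum is all hops collinear in one direction: 1022 + 384 + 421 + 76 = 1903.
The longest hop is 1022; the others sum to 881. Folding the others back against it leaves at least 1022 − 881 = 141.

141 ≤ UY ≤ 1903 mi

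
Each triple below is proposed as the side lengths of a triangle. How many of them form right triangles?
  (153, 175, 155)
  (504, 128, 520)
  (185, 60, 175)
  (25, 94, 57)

(153,175,155): 153²+155² = 47434 > 30625 = 175² → acute
(504,128,520): 128²+504² = 270400 = 520² → right
(185,60,175): 60²+175² = 34225 = 185² → right
(25,94,57): 25+57 ≤ 94, not a triangle
2 of the 4 are right.

2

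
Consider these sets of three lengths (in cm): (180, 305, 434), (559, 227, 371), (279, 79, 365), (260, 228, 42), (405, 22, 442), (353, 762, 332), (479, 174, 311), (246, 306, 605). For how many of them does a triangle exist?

4

(180,305,434): 180+305 > 434 → valid
(227,371,559): 227+371 > 559 → valid
(79,279,365): 79+279 ≤ 365 → not valid
(42,228,260): 42+228 > 260 → valid
(22,405,442): 22+405 ≤ 442 → not valid
(332,353,762): 332+353 ≤ 762 → not valid
(174,311,479): 174+311 > 479 → valid
(246,306,605): 246+306 ≤ 605 → not valid
4 of the 8 triples form a triangle.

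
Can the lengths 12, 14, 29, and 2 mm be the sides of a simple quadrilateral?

No

For a quadrilateral, each side must be shorter than the sum of the others.
Here the longest side is 29, but the remaining 3 sides sum to only 28.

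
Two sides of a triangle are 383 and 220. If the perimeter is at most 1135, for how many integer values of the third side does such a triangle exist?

Triangle inequality: 163 < x < 603. Perimeter ≤ 1135 gives x ≤ 1135 − 383 − 220 = 532.
So 163 < x ≤ 532; integers 164 through 532: 369 values.

369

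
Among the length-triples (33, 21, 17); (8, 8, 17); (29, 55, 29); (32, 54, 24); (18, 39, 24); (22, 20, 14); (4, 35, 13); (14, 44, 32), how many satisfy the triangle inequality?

6

(17,21,33): 17+21 > 33 → valid
(8,8,17): 8+8 ≤ 17 → not valid
(29,29,55): 29+29 > 55 → valid
(24,32,54): 24+32 > 54 → valid
(18,24,39): 18+24 > 39 → valid
(14,20,22): 14+20 > 22 → valid
(4,13,35): 4+13 ≤ 35 → not valid
(14,32,44): 14+32 > 44 → valid
6 of the 8 triples form a triangle.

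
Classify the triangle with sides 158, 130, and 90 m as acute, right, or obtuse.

Compare the square of the longest side to the sum of squares of the other two: 90² + 130² = 25000 > 24964 = 158².

acute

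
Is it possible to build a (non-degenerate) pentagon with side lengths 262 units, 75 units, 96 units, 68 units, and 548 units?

For a pentagon, each side must be shorter than the sum of the others.
Here the longest side is 548, but the remaining 4 sides sum to only 501.

No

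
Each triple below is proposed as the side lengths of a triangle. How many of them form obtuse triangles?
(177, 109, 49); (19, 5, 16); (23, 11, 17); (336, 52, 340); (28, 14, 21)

(177,109,49): 49+109 ≤ 177, not a triangle
(19,5,16): 5²+16² = 281 < 361 = 19² → obtuse
(23,11,17): 11²+17² = 410 < 529 = 23² → obtuse
(336,52,340): 52²+336² = 115600 = 340² → right
(28,14,21): 14²+21² = 637 < 784 = 28² → obtuse
3 of the 5 are obtuse.

3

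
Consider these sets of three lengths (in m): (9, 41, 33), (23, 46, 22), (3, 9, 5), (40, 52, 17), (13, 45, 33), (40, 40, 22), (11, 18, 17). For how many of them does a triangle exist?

5

(9,33,41): 9+33 > 41 → valid
(22,23,46): 22+23 ≤ 46 → not valid
(3,5,9): 3+5 ≤ 9 → not valid
(17,40,52): 17+40 > 52 → valid
(13,33,45): 13+33 > 45 → valid
(22,40,40): 22+40 > 40 → valid
(11,17,18): 11+17 > 18 → valid
5 of the 7 triples form a triangle.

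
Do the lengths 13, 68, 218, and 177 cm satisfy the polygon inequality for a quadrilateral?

A quadrilateral exists iff every side is shorter than the sum of the others — equivalently, the longest side is less than the sum of the rest.
Longest side 218 < 258 (sum of the remaining 3), so yes.

Yes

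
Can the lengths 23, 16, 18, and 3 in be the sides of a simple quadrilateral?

Yes

A quadrilateral exists iff every side is shorter than the sum of the others — equivalently, the longest side is less than the sum of the rest.
Longest side 23 < 37 (sum of the remaining 3), so yes.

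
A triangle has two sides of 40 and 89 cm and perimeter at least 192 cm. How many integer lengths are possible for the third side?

Triangle inequality: 49 < x < 129. Perimeter ≥ 192 gives x ≥ 192 − 40 − 89 = 63.
So 63 ≤ x < 129; integers 63 through 128: 66 values.

66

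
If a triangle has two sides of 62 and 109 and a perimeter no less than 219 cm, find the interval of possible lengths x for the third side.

Triangle inequality alone gives 47 < x < 171.
The perimeter condition gives x ≥ 219 − 62 − 109 = 48.
Intersecting the two: 48 ≤ x < 171.

48 ≤ x < 171 cm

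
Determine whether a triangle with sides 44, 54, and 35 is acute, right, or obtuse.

Compare the square of the longest side to the sum of squares of the other two: 35² + 44² = 3161 > 2916 = 54².

acute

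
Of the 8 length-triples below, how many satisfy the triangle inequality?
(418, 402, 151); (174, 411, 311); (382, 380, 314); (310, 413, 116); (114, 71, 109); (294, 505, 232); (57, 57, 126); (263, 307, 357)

7

(151,402,418): 151+402 > 418 → valid
(174,311,411): 174+311 > 411 → valid
(314,380,382): 314+380 > 382 → valid
(116,310,413): 116+310 > 413 → valid
(71,109,114): 71+109 > 114 → valid
(232,294,505): 232+294 > 505 → valid
(57,57,126): 57+57 ≤ 126 → not valid
(263,307,357): 263+307 > 357 → valid
7 of the 8 triples form a triangle.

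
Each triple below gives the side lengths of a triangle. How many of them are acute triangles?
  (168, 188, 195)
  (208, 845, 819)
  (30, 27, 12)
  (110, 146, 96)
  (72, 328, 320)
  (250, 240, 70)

1

(168,188,195): 168²+188² = 63568 > 38025 = 195² → acute
(208,845,819): 208²+819² = 714025 = 845² → right
(30,27,12): 12²+27² = 873 < 900 = 30² → obtuse
(110,146,96): 96²+110² = 21316 = 146² → right
(72,328,320): 72²+320² = 107584 = 328² → right
(250,240,70): 70²+240² = 62500 = 250² → right
1 of the 6 is acute.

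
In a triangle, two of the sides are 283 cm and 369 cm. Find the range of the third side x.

By the triangle inequality, x must be less than 283 + 369 = 652 and greater than |283 − 369| = 86.

86 < x < 652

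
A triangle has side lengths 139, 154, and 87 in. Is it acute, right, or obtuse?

acute

Compare the square of the longest side to the sum of squares of the other two: 87² + 139² = 26890 > 23716 = 154².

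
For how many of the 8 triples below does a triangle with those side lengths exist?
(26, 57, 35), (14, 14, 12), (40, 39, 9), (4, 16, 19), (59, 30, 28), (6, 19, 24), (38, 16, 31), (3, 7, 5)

(26,35,57): 26+35 > 57 → valid
(12,14,14): 12+14 > 14 → valid
(9,39,40): 9+39 > 40 → valid
(4,16,19): 4+16 > 19 → valid
(28,30,59): 28+30 ≤ 59 → not valid
(6,19,24): 6+19 > 24 → valid
(16,31,38): 16+31 > 38 → valid
(3,5,7): 3+5 > 7 → valid
7 of the 8 triples form a triangle.

7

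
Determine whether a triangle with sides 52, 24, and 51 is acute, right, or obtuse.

acute

Compare the square of the longest side to the sum of squares of the other two: 24² + 51² = 3177 > 2704 = 52².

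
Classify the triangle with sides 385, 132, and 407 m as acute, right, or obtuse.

Compare the square of the longest side to the sum of squares of the other two: 132² + 385² = 165649 = 407².

right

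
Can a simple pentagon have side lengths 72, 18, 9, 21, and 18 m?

No

For a pentagon, each side must be shorter than the sum of the others.
Here the longest side is 72, but the remaining 4 sides sum to only 66.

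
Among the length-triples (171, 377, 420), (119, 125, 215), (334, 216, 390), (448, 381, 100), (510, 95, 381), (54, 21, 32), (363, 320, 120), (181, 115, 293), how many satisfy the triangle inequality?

6

(171,377,420): 171+377 > 420 → valid
(119,125,215): 119+125 > 215 → valid
(216,334,390): 216+334 > 390 → valid
(100,381,448): 100+381 > 448 → valid
(95,381,510): 95+381 ≤ 510 → not valid
(21,32,54): 21+32 ≤ 54 → not valid
(120,320,363): 120+320 > 363 → valid
(115,181,293): 115+181 > 293 → valid
6 of the 8 triples form a triangle.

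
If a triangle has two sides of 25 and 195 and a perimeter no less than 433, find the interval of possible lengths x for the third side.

Triangle inequality alone gives 170 < x < 220.
The perimeter condition gives x ≥ 433 − 25 − 195 = 213.
Intersecting the two: 213 ≤ x < 220.

213 ≤ x < 220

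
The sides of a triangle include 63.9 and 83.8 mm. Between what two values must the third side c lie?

By the triangle inequality, c must be less than 63.9 + 83.8 = 147.7 and greater than |63.9 − 83.8| = 19.9.

19.9 < c < 147.7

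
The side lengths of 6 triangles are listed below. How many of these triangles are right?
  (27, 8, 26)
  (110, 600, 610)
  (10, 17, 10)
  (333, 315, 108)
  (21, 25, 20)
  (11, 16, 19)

2

(27,8,26): 8²+26² = 740 > 729 = 27² → acute
(110,600,610): 110²+600² = 372100 = 610² → right
(10,17,10): 10²+10² = 200 < 289 = 17² → obtuse
(333,315,108): 108²+315² = 110889 = 333² → right
(21,25,20): 20²+21² = 841 > 625 = 25² → acute
(11,16,19): 11²+16² = 377 > 361 = 19² → acute
2 of the 6 are right.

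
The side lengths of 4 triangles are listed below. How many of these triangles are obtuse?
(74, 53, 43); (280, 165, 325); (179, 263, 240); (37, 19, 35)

(74,53,43): 43²+53² = 4658 < 5476 = 74² → obtuse
(280,165,325): 165²+280² = 105625 = 325² → right
(179,263,240): 179²+240² = 89641 > 69169 = 263² → acute
(37,19,35): 19²+35² = 1586 > 1369 = 37² → acute
1 of the 4 is obtuse.

1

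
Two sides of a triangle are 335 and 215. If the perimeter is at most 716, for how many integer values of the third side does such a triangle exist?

Triangle inequality: 120 < x < 550. Perimeter ≤ 716 gives x ≤ 716 − 335 − 215 = 166.
So 120 < x ≤ 166; integers 121 through 166: 46 values.

46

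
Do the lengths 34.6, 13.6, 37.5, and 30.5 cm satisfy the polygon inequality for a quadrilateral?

Yes

A quadrilateral exists iff every side is shorter than the sum of the others — equivalently, the longest side is less than the sum of the rest.
Longest side 37.5 < 78.7 (sum of the remaining 3), so yes.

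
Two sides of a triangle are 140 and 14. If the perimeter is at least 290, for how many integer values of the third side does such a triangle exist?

18

Triangle inequality: 126 < x < 154. Perimeter ≥ 290 gives x ≥ 290 − 140 − 14 = 136.
So 136 ≤ x < 154; integers 136 through 153: 18 values.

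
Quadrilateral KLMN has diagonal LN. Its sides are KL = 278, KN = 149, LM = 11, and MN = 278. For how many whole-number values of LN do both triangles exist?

21

From triangle KLN: 129 < LN < 427.
From triangle MLN: 267 < LN < 289.
Intersection: 267 < LN < 289, so integers 268 through 288: 21 values.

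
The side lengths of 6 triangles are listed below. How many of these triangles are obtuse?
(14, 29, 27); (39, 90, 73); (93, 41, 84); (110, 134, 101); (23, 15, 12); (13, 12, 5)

2

(14,29,27): 14²+27² = 925 > 841 = 29² → acute
(39,90,73): 39²+73² = 6850 < 8100 = 90² → obtuse
(93,41,84): 41²+84² = 8737 > 8649 = 93² → acute
(110,134,101): 101²+110² = 22301 > 17956 = 134² → acute
(23,15,12): 12²+15² = 369 < 529 = 23² → obtuse
(13,12,5): 5²+12² = 169 = 13² → right
2 of the 6 are obtuse.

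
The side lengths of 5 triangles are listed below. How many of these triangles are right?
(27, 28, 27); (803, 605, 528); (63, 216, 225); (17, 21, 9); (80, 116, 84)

3

(27,28,27): 27²+27² = 1458 > 784 = 28² → acute
(803,605,528): 528²+605² = 644809 = 803² → right
(63,216,225): 63²+216² = 50625 = 225² → right
(17,21,9): 9²+17² = 370 < 441 = 21² → obtuse
(80,116,84): 80²+84² = 13456 = 116² → right
3 of the 5 are right.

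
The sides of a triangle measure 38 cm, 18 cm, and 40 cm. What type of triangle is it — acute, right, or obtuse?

acute

Compare the square of the longest side to the sum of squares of the other two: 18² + 38² = 1768 > 1600 = 40².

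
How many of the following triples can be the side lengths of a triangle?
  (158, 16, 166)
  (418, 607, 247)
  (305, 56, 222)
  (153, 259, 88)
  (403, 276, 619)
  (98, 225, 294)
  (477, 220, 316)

(16,158,166): 16+158 > 166 → valid
(247,418,607): 247+418 > 607 → valid
(56,222,305): 56+222 ≤ 305 → not valid
(88,153,259): 88+153 ≤ 259 → not valid
(276,403,619): 276+403 > 619 → valid
(98,225,294): 98+225 > 294 → valid
(220,316,477): 220+316 > 477 → valid
5 of the 7 triples form a triangle.

5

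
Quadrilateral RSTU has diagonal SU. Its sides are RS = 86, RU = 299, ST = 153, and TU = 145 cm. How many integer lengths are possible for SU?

84

From triangle RSU: 213 < SU < 385.
From triangle TSU: 8 < SU < 298.
Intersection: 213 < SU < 298, so integers 214 through 297: 84 values.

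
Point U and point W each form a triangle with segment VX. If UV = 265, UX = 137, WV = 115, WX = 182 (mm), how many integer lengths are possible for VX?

168

From triangle UVX: 128 < VX < 402.
From triangle WVX: 67 < VX < 297.
Intersection: 128 < VX < 297, so integers 129 through 296: 168 values.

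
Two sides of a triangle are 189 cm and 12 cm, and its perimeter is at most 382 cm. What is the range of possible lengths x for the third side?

177 < x ≤ 181 cm

Triangle inequality alone gives 177 < x < 201.
The perimeter condition gives x ≤ 382 − 189 − 12 = 181.
Intersecting the two: 177 < x ≤ 181.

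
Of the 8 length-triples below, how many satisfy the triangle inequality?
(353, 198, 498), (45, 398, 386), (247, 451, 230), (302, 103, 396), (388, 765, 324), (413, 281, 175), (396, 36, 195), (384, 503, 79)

(198,353,498): 198+353 > 498 → valid
(45,386,398): 45+386 > 398 → valid
(230,247,451): 230+247 > 451 → valid
(103,302,396): 103+302 > 396 → valid
(324,388,765): 324+388 ≤ 765 → not valid
(175,281,413): 175+281 > 413 → valid
(36,195,396): 36+195 ≤ 396 → not valid
(79,384,503): 79+384 ≤ 503 → not valid
5 of the 8 triples form a triangle.

5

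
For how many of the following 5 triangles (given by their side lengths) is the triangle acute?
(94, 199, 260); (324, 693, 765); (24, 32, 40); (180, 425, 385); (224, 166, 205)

1

(94,199,260): 94²+199² = 48437 < 67600 = 260² → obtuse
(324,693,765): 324²+693² = 585225 = 765² → right
(24,32,40): 24²+32² = 1600 = 40² → right
(180,425,385): 180²+385² = 180625 = 425² → right
(224,166,205): 166²+205² = 69581 > 50176 = 224² → acute
1 of the 5 is acute.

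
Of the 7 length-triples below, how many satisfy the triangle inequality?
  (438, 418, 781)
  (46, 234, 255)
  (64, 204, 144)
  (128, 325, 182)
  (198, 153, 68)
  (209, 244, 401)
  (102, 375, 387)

6

(418,438,781): 418+438 > 781 → valid
(46,234,255): 46+234 > 255 → valid
(64,144,204): 64+144 > 204 → valid
(128,182,325): 128+182 ≤ 325 → not valid
(68,153,198): 68+153 > 198 → valid
(209,244,401): 209+244 > 401 → valid
(102,375,387): 102+375 > 387 → valid
6 of the 7 triples form a triangle.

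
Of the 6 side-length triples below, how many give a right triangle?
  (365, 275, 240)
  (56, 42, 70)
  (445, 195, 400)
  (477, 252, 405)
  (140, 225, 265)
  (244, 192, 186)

5

(365,275,240): 240²+275² = 133225 = 365² → right
(56,42,70): 42²+56² = 4900 = 70² → right
(445,195,400): 195²+400² = 198025 = 445² → right
(477,252,405): 252²+405² = 227529 = 477² → right
(140,225,265): 140²+225² = 70225 = 265² → right
(244,192,186): 186²+192² = 71460 > 59536 = 244² → acute
5 of the 6 are right.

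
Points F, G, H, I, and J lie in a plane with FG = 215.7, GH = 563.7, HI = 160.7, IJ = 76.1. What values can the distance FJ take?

111.2 ≤ FJ ≤ 1016.2

The maximum is all hops collinear in one direction: 215.7 + 563.7 + 160.7 + 76.1 = 1016.2.
The longest hop is 563.7; the others sum to 452.5. Folding the others back against it leaves at least 563.7 − 452.5 = 111.2.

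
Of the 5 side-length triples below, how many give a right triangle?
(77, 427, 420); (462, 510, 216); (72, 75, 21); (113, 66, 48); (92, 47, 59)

(77,427,420): 77²+420² = 182329 = 427² → right
(462,510,216): 216²+462² = 260100 = 510² → right
(72,75,21): 21²+72² = 5625 = 75² → right
(113,66,48): 48²+66² = 6660 < 12769 = 113² → obtuse
(92,47,59): 47²+59² = 5690 < 8464 = 92² → obtuse
3 of the 5 are right.

3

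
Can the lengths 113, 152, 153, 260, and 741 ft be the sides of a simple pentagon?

For a pentagon, each side must be shorter than the sum of the others.
Here the longest side is 741, but the remaining 4 sides sum to only 678.

No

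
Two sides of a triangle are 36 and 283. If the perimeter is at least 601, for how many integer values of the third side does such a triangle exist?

37

Triangle inequality: 247 < x < 319. Perimeter ≥ 601 gives x ≥ 601 − 36 − 283 = 282.
So 282 ≤ x < 319; integers 282 through 318: 37 values.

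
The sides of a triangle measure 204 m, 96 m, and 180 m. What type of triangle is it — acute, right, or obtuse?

Compare the square of the longest side to the sum of squares of the other two: 96² + 180² = 41616 = 204².

right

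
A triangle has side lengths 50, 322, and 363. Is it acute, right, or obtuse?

obtuse

Compare the square of the longest side to the sum of squares of the other two: 50² + 322² = 106184 < 131769 = 363².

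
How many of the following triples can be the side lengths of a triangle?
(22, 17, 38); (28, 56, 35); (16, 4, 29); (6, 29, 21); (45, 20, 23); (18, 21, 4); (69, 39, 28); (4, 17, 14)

4

(17,22,38): 17+22 > 38 → valid
(28,35,56): 28+35 > 56 → valid
(4,16,29): 4+16 ≤ 29 → not valid
(6,21,29): 6+21 ≤ 29 → not valid
(20,23,45): 20+23 ≤ 45 → not valid
(4,18,21): 4+18 > 21 → valid
(28,39,69): 28+39 ≤ 69 → not valid
(4,14,17): 4+14 > 17 → valid
4 of the 8 triples form a triangle.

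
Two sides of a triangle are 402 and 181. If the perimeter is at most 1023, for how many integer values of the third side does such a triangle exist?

219

Triangle inequality: 221 < x < 583. Perimeter ≤ 1023 gives x ≤ 1023 − 402 − 181 = 440.
So 221 < x ≤ 440; integers 222 through 440: 219 values.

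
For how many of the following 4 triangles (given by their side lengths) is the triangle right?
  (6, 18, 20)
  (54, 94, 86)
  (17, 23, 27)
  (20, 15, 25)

(6,18,20): 6²+18² = 360 < 400 = 20² → obtuse
(54,94,86): 54²+86² = 10312 > 8836 = 94² → acute
(17,23,27): 17²+23² = 818 > 729 = 27² → acute
(20,15,25): 15²+20² = 625 = 25² → right
1 of the 4 is right.

1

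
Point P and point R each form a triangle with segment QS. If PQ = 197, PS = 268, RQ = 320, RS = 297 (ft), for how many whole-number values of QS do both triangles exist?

From triangle PQS: 71 < QS < 465.
From triangle RQS: 23 < QS < 617.
Intersection: 71 < QS < 465, so integers 72 through 464: 393 values.

393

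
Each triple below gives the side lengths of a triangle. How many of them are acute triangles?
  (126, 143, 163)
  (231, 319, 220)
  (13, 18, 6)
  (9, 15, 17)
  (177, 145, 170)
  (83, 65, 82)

(126,143,163): 126²+143² = 36325 > 26569 = 163² → acute
(231,319,220): 220²+231² = 101761 = 319² → right
(13,18,6): 6²+13² = 205 < 324 = 18² → obtuse
(9,15,17): 9²+15² = 306 > 289 = 17² → acute
(177,145,170): 145²+170² = 49925 > 31329 = 177² → acute
(83,65,82): 65²+82² = 10949 > 6889 = 83² → acute
4 of the 6 are acute.

4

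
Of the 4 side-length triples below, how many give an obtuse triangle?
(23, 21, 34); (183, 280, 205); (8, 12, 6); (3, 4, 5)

(23,21,34): 21²+23² = 970 < 1156 = 34² → obtuse
(183,280,205): 183²+205² = 75514 < 78400 = 280² → obtuse
(8,12,6): 6²+8² = 100 < 144 = 12² → obtuse
(3,4,5): 3²+4² = 25 = 5² → right
3 of the 4 are obtuse.

3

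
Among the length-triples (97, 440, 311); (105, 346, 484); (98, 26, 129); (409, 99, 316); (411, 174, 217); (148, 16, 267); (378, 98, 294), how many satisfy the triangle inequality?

(97,311,440): 97+311 ≤ 440 → not valid
(105,346,484): 105+346 ≤ 484 → not valid
(26,98,129): 26+98 ≤ 129 → not valid
(99,316,409): 99+316 > 409 → valid
(174,217,411): 174+217 ≤ 411 → not valid
(16,148,267): 16+148 ≤ 267 → not valid
(98,294,378): 98+294 > 378 → valid
2 of the 7 triples form a triangle.

2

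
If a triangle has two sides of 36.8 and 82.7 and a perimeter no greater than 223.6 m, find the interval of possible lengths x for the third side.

Triangle inequality alone gives 45.9 < x < 119.5.
The perimeter condition gives x ≤ 223.6 − 36.8 − 82.7 = 104.1.
Intersecting the two: 45.9 < x ≤ 104.1.

45.9 < x ≤ 104.1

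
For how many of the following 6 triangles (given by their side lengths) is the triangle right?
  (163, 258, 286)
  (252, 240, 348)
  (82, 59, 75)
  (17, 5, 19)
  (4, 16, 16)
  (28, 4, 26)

1

(163,258,286): 163²+258² = 93133 > 81796 = 286² → acute
(252,240,348): 240²+252² = 121104 = 348² → right
(82,59,75): 59²+75² = 9106 > 6724 = 82² → acute
(17,5,19): 5²+17² = 314 < 361 = 19² → obtuse
(4,16,16): 4²+16² = 272 > 256 = 16² → acute
(28,4,26): 4²+26² = 692 < 784 = 28² → obtuse
1 of the 6 is right.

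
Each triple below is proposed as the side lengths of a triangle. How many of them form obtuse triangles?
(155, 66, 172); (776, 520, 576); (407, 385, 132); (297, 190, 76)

1

(155,66,172): 66²+155² = 28381 < 29584 = 172² → obtuse
(776,520,576): 520²+576² = 602176 = 776² → right
(407,385,132): 132²+385² = 165649 = 407² → right
(297,190,76): 76+190 ≤ 297, not a triangle
1 of the 4 is obtuse.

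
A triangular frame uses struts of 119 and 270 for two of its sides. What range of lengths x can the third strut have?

By the triangle inequality, x must be less than 119 + 270 = 389 and greater than |119 − 270| = 151.

151 < x < 389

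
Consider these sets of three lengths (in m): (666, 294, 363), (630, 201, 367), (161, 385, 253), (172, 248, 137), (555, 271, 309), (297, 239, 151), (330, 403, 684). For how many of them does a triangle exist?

(294,363,666): 294+363 ≤ 666 → not valid
(201,367,630): 201+367 ≤ 630 → not valid
(161,253,385): 161+253 > 385 → valid
(137,172,248): 137+172 > 248 → valid
(271,309,555): 271+309 > 555 → valid
(151,239,297): 151+239 > 297 → valid
(330,403,684): 330+403 > 684 → valid
5 of the 7 triples form a triangle.

5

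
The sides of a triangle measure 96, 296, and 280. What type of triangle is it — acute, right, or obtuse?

right

Compare the square of the longest side to the sum of squares of the other two: 96² + 280² = 87616 = 296².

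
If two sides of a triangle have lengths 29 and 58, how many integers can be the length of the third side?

57

The third side lies in the open interval (29, 87).
Integers from 30 to 86 inclusive: 86 − 30 + 1 = 57.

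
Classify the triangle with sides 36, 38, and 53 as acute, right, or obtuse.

obtuse

Compare the square of the longest side to the sum of squares of the other two: 36² + 38² = 2740 < 2809 = 53².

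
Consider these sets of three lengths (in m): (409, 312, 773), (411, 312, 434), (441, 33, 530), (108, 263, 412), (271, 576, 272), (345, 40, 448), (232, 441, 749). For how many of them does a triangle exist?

(312,409,773): 312+409 ≤ 773 → not valid
(312,411,434): 312+411 > 434 → valid
(33,441,530): 33+441 ≤ 530 → not valid
(108,263,412): 108+263 ≤ 412 → not valid
(271,272,576): 271+272 ≤ 576 → not valid
(40,345,448): 40+345 ≤ 448 → not valid
(232,441,749): 232+441 ≤ 749 → not valid
1 of the 7 triples forms a triangle.

1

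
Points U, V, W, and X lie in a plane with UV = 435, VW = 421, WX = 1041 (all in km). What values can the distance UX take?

185 ≤ UX ≤ 1897 km

The maximum is all hops collinear in one direction: 435 + 421 + 1041 = 1897.
The longest hop is 1041; the others sum to 856. Folding the others back against it leaves at least 1041 − 856 = 185.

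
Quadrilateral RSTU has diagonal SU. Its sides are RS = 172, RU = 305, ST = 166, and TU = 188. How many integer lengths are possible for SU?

220

From triangle RSU: 133 < SU < 477.
From triangle TSU: 22 < SU < 354.
Intersection: 133 < SU < 354, so integers 134 through 353: 220 values.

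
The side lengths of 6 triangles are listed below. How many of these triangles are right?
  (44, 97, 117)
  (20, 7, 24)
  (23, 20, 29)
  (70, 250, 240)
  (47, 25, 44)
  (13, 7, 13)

1

(44,97,117): 44²+97² = 11345 < 13689 = 117² → obtuse
(20,7,24): 7²+20² = 449 < 576 = 24² → obtuse
(23,20,29): 20²+23² = 929 > 841 = 29² → acute
(70,250,240): 70²+240² = 62500 = 250² → right
(47,25,44): 25²+44² = 2561 > 2209 = 47² → acute
(13,7,13): 7²+13² = 218 > 169 = 13² → acute
1 of the 6 is right.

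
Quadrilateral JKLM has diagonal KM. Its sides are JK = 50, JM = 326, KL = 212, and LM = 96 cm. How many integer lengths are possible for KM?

From triangle JKM: 276 < KM < 376.
From triangle LKM: 116 < KM < 308.
Intersection: 276 < KM < 308, so integers 277 through 307: 31 values.

31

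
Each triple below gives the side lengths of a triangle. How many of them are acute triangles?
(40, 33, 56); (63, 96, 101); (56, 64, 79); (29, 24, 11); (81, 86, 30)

3

(40,33,56): 33²+40² = 2689 < 3136 = 56² → obtuse
(63,96,101): 63²+96² = 13185 > 10201 = 101² → acute
(56,64,79): 56²+64² = 7232 > 6241 = 79² → acute
(29,24,11): 11²+24² = 697 < 841 = 29² → obtuse
(81,86,30): 30²+81² = 7461 > 7396 = 86² → acute
3 of the 5 are acute.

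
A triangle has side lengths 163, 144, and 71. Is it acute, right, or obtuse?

obtuse

Compare the square of the longest side to the sum of squares of the other two: 71² + 144² = 25777 < 26569 = 163².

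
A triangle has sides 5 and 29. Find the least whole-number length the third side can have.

25

The third side must be strictly greater than |5 − 29| = 24.
The smallest integer above 24 is 25.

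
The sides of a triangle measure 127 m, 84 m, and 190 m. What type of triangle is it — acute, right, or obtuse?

obtuse

Compare the square of the longest side to the sum of squares of the other two: 84² + 127² = 23185 < 36100 = 190².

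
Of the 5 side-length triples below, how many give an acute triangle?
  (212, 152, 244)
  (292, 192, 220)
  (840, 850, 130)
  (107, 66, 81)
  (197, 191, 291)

1

(212,152,244): 152²+212² = 68048 > 59536 = 244² → acute
(292,192,220): 192²+220² = 85264 = 292² → right
(840,850,130): 130²+840² = 722500 = 850² → right
(107,66,81): 66²+81² = 10917 < 11449 = 107² → obtuse
(197,191,291): 191²+197² = 75290 < 84681 = 291² → obtuse
1 of the 5 is acute.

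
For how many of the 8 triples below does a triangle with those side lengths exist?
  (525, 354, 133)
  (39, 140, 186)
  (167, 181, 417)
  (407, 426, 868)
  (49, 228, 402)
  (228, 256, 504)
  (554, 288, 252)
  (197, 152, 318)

1

(133,354,525): 133+354 ≤ 525 → not valid
(39,140,186): 39+140 ≤ 186 → not valid
(167,181,417): 167+181 ≤ 417 → not valid
(407,426,868): 407+426 ≤ 868 → not valid
(49,228,402): 49+228 ≤ 402 → not valid
(228,256,504): 228+256 ≤ 504 → not valid
(252,288,554): 252+288 ≤ 554 → not valid
(152,197,318): 152+197 > 318 → valid
1 of the 8 triples forms a triangle.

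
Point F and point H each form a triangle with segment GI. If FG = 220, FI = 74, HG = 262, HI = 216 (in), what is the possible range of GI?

From triangle FGI: |220 − 74| < GI < 220 + 74, i.e. 146 < GI < 294.
From triangle HGI: 46 < GI < 478.
Both must hold, so GI lies in the intersection.

146 < GI < 294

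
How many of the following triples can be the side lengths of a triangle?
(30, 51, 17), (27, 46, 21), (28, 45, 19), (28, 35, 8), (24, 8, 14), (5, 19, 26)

(17,30,51): 17+30 ≤ 51 → not valid
(21,27,46): 21+27 > 46 → valid
(19,28,45): 19+28 > 45 → valid
(8,28,35): 8+28 > 35 → valid
(8,14,24): 8+14 ≤ 24 → not valid
(5,19,26): 5+19 ≤ 26 → not valid
3 of the 6 triples form a triangle.

3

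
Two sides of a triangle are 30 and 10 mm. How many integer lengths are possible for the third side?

The third side lies in the open interval (20, 40).
Integers from 21 to 39 inclusive: 39 − 21 + 1 = 19.

19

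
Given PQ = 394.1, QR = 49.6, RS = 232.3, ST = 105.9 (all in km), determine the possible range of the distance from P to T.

6.3 ≤ PT ≤ 781.9 km

The maximum is all hops collinear in one direction: 394.1 + 49.6 + 232.3 + 105.9 = 781.9.
The longest hop is 394.1; the others sum to 387.8. Folding the others back against it leaves at least 394.1 − 387.8 = 6.3.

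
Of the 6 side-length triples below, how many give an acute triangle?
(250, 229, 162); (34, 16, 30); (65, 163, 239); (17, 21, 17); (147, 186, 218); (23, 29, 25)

(250,229,162): 162²+229² = 78685 > 62500 = 250² → acute
(34,16,30): 16²+30² = 1156 = 34² → right
(65,163,239): 65+163 ≤ 239, not a triangle
(17,21,17): 17²+17² = 578 > 441 = 21² → acute
(147,186,218): 147²+186² = 56205 > 47524 = 218² → acute
(23,29,25): 23²+25² = 1154 > 841 = 29² → acute
4 of the 6 are acute.

4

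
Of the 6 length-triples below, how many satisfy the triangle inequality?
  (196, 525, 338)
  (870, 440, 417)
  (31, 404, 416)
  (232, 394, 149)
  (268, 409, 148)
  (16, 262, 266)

4

(196,338,525): 196+338 > 525 → valid
(417,440,870): 417+440 ≤ 870 → not valid
(31,404,416): 31+404 > 416 → valid
(149,232,394): 149+232 ≤ 394 → not valid
(148,268,409): 148+268 > 409 → valid
(16,262,266): 16+262 > 266 → valid
4 of the 6 triples form a triangle.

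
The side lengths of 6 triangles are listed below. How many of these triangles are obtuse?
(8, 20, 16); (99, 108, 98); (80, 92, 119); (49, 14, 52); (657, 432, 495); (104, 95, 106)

(8,20,16): 8²+16² = 320 < 400 = 20² → obtuse
(99,108,98): 98²+99² = 19405 > 11664 = 108² → acute
(80,92,119): 80²+92² = 14864 > 14161 = 119² → acute
(49,14,52): 14²+49² = 2597 < 2704 = 52² → obtuse
(657,432,495): 432²+495² = 431649 = 657² → right
(104,95,106): 95²+104² = 19841 > 11236 = 106² → acute
2 of the 6 are obtuse.

2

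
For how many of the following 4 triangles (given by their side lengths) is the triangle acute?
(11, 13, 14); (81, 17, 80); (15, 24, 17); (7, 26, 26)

3

(11,13,14): 11²+13² = 290 > 196 = 14² → acute
(81,17,80): 17²+80² = 6689 > 6561 = 81² → acute
(15,24,17): 15²+17² = 514 < 576 = 24² → obtuse
(7,26,26): 7²+26² = 725 > 676 = 26² → acute
3 of the 4 are acute.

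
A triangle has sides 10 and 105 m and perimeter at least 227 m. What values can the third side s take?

Triangle inequality alone gives 95 < s < 115.
The perimeter condition gives s ≥ 227 − 10 − 105 = 112.
Intersecting the two: 112 ≤ s < 115.

112 ≤ s < 115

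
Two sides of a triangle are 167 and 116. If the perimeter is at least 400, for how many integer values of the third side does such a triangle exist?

166

Triangle inequality: 51 < x < 283. Perimeter ≥ 400 gives x ≥ 400 − 167 − 116 = 117.
So 117 ≤ x < 283; integers 117 through 282: 166 values.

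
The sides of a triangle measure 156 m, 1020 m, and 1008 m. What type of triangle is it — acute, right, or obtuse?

right

Compare the square of the longest side to the sum of squares of the other two: 156² + 1008² = 1040400 = 1020².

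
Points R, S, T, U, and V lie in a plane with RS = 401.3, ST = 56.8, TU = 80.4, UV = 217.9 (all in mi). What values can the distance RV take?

The maximum is all hops collinear in one direction: 401.3 + 56.8 + 80.4 + 217.9 = 756.4.
The longest hop is 401.3; the others sum to 355.1. Folding the others back against it leaves at least 401.3 − 355.1 = 46.2.

46.2 ≤ RV ≤ 756.4 mi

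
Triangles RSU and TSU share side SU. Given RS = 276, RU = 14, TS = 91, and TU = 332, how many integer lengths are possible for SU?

27

From triangle RSU: 262 < SU < 290.
From triangle TSU: 241 < SU < 423.
Intersection: 262 < SU < 290, so integers 263 through 289: 27 values.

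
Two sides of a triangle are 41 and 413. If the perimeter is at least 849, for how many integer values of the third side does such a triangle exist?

59

Triangle inequality: 372 < x < 454. Perimeter ≥ 849 gives x ≥ 849 − 41 − 413 = 395.
So 395 ≤ x < 454; integers 395 through 453: 59 values.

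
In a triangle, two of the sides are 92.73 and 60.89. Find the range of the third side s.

By the triangle inequality, s must be less than 92.73 + 60.89 = 153.62 and greater than |92.73 − 60.89| = 31.84.

31.84 < s < 153.62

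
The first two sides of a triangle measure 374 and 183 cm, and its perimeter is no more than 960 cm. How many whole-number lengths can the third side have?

212

Triangle inequality: 191 < x < 557. Perimeter ≤ 960 gives x ≤ 960 − 374 − 183 = 403.
So 191 < x ≤ 403; integers 192 through 403: 212 values.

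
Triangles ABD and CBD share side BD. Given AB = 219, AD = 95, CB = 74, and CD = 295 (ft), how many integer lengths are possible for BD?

From triangle ABD: 124 < BD < 314.
From triangle CBD: 221 < BD < 369.
Intersection: 221 < BD < 314, so integers 222 through 313: 92 values.

92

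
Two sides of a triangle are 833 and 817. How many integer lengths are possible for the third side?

The third side lies in the open interval (16, 1650).
Integers from 17 to 1649 inclusive: 1649 − 17 + 1 = 1633.

1633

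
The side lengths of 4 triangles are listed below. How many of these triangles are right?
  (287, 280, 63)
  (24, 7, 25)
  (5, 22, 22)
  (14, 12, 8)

2

(287,280,63): 63²+280² = 82369 = 287² → right
(24,7,25): 7²+24² = 625 = 25² → right
(5,22,22): 5²+22² = 509 > 484 = 22² → acute
(14,12,8): 8²+12² = 208 > 196 = 14² → acute
2 of the 4 are right.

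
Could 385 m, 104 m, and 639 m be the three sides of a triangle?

No

The longest side is 639, but the other two sum to only 489.
489 < 639, so the triangle inequality fails.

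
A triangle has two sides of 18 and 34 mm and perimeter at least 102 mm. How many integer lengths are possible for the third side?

2

Triangle inequality: 16 < x < 52. Perimeter ≥ 102 gives x ≥ 102 − 18 − 34 = 50.
So 50 ≤ x < 52; integers 50 through 51: 2 values.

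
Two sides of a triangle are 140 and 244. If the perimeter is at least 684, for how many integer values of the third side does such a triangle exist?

84

Triangle inequality: 104 < x < 384. Perimeter ≥ 684 gives x ≥ 684 − 140 − 244 = 300.
So 300 ≤ x < 384; integers 300 through 383: 84 values.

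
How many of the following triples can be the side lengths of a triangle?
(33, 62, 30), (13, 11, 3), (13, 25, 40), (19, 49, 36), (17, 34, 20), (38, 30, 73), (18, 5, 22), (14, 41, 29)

6

(30,33,62): 30+33 > 62 → valid
(3,11,13): 3+11 > 13 → valid
(13,25,40): 13+25 ≤ 40 → not valid
(19,36,49): 19+36 > 49 → valid
(17,20,34): 17+20 > 34 → valid
(30,38,73): 30+38 ≤ 73 → not valid
(5,18,22): 5+18 > 22 → valid
(14,29,41): 14+29 > 41 → valid
6 of the 8 triples form a triangle.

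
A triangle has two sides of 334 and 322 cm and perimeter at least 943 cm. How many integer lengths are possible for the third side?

Triangle inequality: 12 < x < 656. Perimeter ≥ 943 gives x ≥ 943 − 334 − 322 = 287.
So 287 ≤ x < 656; integers 287 through 655: 369 values.

369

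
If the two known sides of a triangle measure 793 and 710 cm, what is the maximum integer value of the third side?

The third side must be strictly less than 793 + 710 = 1503.
The largest integer below 1503 is 1502.

1502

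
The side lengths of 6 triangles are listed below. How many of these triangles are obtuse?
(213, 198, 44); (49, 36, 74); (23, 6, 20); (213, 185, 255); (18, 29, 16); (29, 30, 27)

(213,198,44): 44²+198² = 41140 < 45369 = 213² → obtuse
(49,36,74): 36²+49² = 3697 < 5476 = 74² → obtuse
(23,6,20): 6²+20² = 436 < 529 = 23² → obtuse
(213,185,255): 185²+213² = 79594 > 65025 = 255² → acute
(18,29,16): 16²+18² = 580 < 841 = 29² → obtuse
(29,30,27): 27²+29² = 1570 > 900 = 30² → acute
4 of the 6 are obtuse.

4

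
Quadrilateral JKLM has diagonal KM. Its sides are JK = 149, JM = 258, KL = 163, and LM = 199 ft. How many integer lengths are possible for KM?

From triangle JKM: 109 < KM < 407.
From triangle LKM: 36 < KM < 362.
Intersection: 109 < KM < 362, so integers 110 through 361: 252 values.

252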